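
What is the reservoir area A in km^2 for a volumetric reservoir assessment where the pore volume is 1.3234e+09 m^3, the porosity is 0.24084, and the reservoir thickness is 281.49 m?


A = Vp / (1e6 * hr * phi)
A = 1.3234e+09 / (1e6 * 281.49 * 0.24084)
A = 19.521 km^2


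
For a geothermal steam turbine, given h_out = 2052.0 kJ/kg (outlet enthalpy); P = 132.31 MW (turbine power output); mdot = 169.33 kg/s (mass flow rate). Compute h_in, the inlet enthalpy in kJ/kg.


h_in = h_out + P * 1000 / mdot
h_in = 2052.0 + 132.31 * 1000 / 169.33
h_in = 2833.4 kJ/kg


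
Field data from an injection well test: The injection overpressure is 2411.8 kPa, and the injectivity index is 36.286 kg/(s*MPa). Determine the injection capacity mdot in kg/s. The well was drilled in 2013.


mdot = II * dP / 1000
mdot = 36.286 * 2411.8 / 1000
mdot = 87.515 kg/s


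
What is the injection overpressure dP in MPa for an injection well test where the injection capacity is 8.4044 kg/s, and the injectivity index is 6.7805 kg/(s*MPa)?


dP = mdot * 1000 / II
dP = 8.4044 * 1000 / 6.7805
dP = 1239.496 kPa
Convert: 1239.496 kPa * 0.001 = 1.2395 MPa
dP = 1.2395 MPa


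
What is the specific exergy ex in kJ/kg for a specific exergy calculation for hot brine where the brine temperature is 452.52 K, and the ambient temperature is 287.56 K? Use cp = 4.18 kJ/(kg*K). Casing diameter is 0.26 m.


ex = cp * ((T_b - T_0) - T_0 * ln(T_b/T_0))
ex = 4.18 * ((452.52 - 287.56) - 287.56 * ln(452.52/287.56))
ex = 144.55 kJ/kg


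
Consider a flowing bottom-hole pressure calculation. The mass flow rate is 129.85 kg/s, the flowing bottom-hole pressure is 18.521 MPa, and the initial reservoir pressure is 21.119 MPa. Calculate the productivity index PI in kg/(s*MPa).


PI = mdot / (P_i - P_wf)
PI = 129.85 / (21.119 - 18.521)
PI = 49.981 kg/(s*MPa)


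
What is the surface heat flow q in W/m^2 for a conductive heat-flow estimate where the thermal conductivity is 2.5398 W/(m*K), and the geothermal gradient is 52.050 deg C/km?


q = k * grad / 1000
q = 2.5398 * 52.050 / 1000
q = 0.13220 W/m^2


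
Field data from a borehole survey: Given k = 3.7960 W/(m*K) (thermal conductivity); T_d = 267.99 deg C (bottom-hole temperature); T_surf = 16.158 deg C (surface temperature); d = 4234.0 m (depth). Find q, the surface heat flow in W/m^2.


Step 1: grad = (T_d - T_surf)/d * 1000 = (267.99 - 16.158)/4234.0 * 1000 = 59.47851 deg C/km
Step 2: q = k * grad / 1000 = 3.796 * 59.47851 / 1000 = 0.22578 W/m^2
q = 0.22578 W/m^2


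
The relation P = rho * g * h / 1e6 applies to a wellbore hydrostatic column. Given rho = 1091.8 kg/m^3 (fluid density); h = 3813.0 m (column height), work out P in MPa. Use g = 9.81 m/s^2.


P = rho * g * h / 1e6
P = 1091.8 * 9.81 * 3813.0 / 1e6
P = 40.839 MPa


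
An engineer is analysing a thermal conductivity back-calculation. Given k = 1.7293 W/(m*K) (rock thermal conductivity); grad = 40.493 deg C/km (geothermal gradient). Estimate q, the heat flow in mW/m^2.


q = k * grad / 1000
q = 1.7293 * 40.493 / 1000
q = 0.07002454 W/m^2
Convert: 0.07002454 W/m^2 * 1000.0 = 70.025 mW/m^2
q = 70.025 mW/m^2


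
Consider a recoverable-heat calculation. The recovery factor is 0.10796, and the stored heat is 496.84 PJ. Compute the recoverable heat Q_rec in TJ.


Q_rec = Q_s * RF
Q_rec = 496.84 * 0.10796
Q_rec = 53.63885 PJ
Convert: 53.63885 PJ * 1000.0 = 53639 TJ
Q_rec = 53639 TJ


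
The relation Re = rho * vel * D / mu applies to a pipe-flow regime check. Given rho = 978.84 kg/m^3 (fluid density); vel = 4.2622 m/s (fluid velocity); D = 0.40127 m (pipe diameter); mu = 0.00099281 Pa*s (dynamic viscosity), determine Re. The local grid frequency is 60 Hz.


Re = rho * vel * D / mu
Re = 978.84 * 4.2622 * 0.40127 / 0.00099281
Re = 1.6862e+06


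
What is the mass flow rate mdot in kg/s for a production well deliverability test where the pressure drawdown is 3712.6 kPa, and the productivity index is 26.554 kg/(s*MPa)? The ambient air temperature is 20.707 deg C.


mdot = PI * dP / 1000
mdot = 26.554 * 3712.6 / 1000
mdot = 98.584 kg/s


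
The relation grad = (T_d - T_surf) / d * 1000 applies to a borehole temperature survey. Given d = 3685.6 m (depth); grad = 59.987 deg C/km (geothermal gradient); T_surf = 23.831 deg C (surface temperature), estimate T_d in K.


T_d = T_surf + grad * d / 1000
T_d = 23.831 + 59.987 * 3685.6 / 1000
T_d = 244.9191 deg C
Convert to K: 244.9191 + 273.15 = 518.07 K
T_d = 518.07 K


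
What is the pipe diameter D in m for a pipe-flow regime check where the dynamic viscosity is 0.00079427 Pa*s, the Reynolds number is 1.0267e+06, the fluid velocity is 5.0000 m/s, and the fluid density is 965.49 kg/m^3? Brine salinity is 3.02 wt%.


D = Re * mu / (rho * vel)
D = 1.0267e+06 * 0.00079427 / (965.49 * 5.0000)
D = 0.16893 m


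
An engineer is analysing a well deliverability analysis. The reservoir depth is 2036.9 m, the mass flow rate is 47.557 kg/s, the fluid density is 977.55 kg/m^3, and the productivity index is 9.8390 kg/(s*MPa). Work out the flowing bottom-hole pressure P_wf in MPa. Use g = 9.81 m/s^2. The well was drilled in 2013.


Step 1: P_i = rho*g*h/1e6 = 977.55*9.81*2036.9/1e6 = 19.53339 MPa
Step 2: P_wf = P_i - mdot/PI = 19.53339 - 47.557/9.839 = 14.700 MPa
P_wf = 14.700 MPa


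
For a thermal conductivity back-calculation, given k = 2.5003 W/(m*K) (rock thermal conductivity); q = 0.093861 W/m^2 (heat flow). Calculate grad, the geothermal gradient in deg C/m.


grad = q / k * 1000
grad = 0.093861 / 2.5003 * 1000
grad = 37.53990 deg C/km
Convert: 37.53990 deg C/km * 0.001 = 0.037540 deg C/m
grad = 0.037540 deg C/m


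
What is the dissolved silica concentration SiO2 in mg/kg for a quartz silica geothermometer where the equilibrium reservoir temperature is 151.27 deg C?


SiO2 = 10^(5.19 - 1309/(T_eq + 273.15))
SiO2 = 10^(5.19 - 1309/(151.27 + 273.15))
SiO2 = 127.58 mg/kg


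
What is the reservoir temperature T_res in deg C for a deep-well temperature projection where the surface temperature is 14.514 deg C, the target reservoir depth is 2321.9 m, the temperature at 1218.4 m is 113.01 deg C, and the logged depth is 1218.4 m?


Step 1: grad = (T_d1 - T_surf)/d1 * 1000 = (113.01 - 14.514)/1218.4 * 1000 = 80.84045 deg C/km
Step 2: T_res = T_surf + grad*d2/1000 = 14.514 + 80.84045*2321.9/1000 = 202.22 deg C
T_res = 202.22 deg C


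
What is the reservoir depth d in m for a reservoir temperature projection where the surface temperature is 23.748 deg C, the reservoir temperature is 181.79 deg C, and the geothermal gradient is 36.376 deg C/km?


d = (T_res - T_surf) / grad * 1000
d = (181.79 - 23.748) / 36.376 * 1000
d = 4344.7 m


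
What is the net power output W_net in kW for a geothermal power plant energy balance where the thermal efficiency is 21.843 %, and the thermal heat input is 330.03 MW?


W_net = eta / 100 * Q_in
W_net = 21.843 / 100 * 330.03
W_net = 72.08845 MW
Convert: 72.08845 MW * 1000.0 = 72088 kW
W_net = 72088 kW


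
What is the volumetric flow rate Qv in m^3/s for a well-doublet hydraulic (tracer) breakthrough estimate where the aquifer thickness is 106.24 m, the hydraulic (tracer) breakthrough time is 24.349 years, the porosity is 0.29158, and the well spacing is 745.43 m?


Qv = pi*hr*phi*L^2 / (3*t_bt*365.25*86400)
Qv = pi*106.24*0.29158*745.43^2 / (3*24.349*365.25*86400)
Qv = 0.023459 m^3/s


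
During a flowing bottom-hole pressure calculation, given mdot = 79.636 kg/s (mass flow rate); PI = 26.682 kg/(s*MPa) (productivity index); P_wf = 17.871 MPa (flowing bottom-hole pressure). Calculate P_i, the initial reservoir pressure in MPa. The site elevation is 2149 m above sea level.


P_i = P_wf + mdot / PI
P_i = 17.871 + 79.636 / 26.682
P_i = 20.856 MPa


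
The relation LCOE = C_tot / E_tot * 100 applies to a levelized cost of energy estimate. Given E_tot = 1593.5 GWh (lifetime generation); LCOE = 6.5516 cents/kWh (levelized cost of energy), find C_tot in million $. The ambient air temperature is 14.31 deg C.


C_tot = LCOE / 100 * E_tot
C_tot = 6.5516 / 100 * 1593.5
C_tot = 104.40 million $


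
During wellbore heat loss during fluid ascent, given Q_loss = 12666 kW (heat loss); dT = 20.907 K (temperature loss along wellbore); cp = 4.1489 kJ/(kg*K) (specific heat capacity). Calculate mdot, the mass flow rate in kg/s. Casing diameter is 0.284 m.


mdot = Q_loss / (cp * dT)
mdot = 12666 / (4.1489 * 20.907)
mdot = 146.02 kg/s


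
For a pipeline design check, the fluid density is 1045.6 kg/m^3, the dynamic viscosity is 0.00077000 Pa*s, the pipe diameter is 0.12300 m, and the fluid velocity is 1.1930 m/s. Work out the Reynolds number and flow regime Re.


Step 1: Re = rho*vel*D/mu = 1045.6*1.193*0.123/0.00077 = 1.9926e+05
Step 2: Re = 1.9926e+05 > 4000, so flow is turbulent.
Re = 1.9926e+05 (turbulent)


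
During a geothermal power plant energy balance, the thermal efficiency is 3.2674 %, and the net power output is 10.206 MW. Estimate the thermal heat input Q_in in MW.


Q_in = W_net / (eta / 100)
Q_in = 10.206 / (3.2674 / 100)
Q_in = 312.36 MW


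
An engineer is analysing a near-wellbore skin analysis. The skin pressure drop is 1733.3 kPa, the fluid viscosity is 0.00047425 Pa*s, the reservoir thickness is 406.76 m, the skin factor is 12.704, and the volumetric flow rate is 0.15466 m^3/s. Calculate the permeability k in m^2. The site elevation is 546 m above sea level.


k = S*q*mu / (2*pi*dP_s*1000*hr)
k = 12.704*0.15466*0.00047425 / (2*pi*1733.3*1000*406.76)
k = 2.1035e-13 m^2


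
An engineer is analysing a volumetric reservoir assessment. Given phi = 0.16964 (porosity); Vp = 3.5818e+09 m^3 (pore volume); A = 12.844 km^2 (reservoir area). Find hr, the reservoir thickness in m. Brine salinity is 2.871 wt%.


hr = Vp / (A * 1e6 * phi)
hr = 3.5818e+09 / (12.844 * 1e6 * 0.16964)
hr = 1643.9 m


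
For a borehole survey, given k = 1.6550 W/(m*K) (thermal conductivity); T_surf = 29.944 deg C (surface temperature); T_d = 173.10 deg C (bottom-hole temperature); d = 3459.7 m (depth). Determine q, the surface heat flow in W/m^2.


Step 1: grad = (T_d - T_surf)/d * 1000 = (173.1 - 29.944)/3459.7 * 1000 = 41.37815 deg C/km
Step 2: q = k * grad / 1000 = 1.655 * 41.37815 / 1000 = 0.068481 W/m^2
q = 0.068481 W/m^2


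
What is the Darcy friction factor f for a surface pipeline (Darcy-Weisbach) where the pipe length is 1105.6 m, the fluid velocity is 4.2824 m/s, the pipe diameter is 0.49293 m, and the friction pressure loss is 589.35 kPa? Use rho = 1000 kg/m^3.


f = dP*1000 / ((L/D)*(rho*vel^2/2))
f = 589.35*1000 / ((1105.6/0.49293)*(1000*4.2824^2/2))
f = 0.028656


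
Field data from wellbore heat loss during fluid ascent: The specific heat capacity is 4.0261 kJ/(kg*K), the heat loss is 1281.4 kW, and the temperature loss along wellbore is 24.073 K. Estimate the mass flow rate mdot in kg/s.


mdot = Q_loss / (cp * dT)
mdot = 1281.4 / (4.0261 * 24.073)
mdot = 13.221 kg/s


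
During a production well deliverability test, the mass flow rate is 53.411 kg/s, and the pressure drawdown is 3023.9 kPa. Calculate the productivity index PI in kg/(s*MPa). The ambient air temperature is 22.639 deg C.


PI = mdot * 1000 / dP
PI = 53.411 * 1000 / 3023.9
PI = 17.663 kg/(s*MPa)


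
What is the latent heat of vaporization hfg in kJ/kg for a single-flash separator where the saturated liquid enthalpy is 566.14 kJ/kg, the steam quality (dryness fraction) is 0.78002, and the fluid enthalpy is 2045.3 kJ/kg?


hfg = (h - hf) / x
hfg = (2045.3 - 566.14) / 0.78002
hfg = 1896.3 kJ/kg


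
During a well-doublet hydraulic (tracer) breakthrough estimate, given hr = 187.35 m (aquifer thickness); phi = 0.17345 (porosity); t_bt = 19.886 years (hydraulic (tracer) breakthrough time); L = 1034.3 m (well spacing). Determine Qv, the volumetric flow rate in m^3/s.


Qv = pi*hr*phi*L^2 / (3*t_bt*365.25*86400)
Qv = pi*187.35*0.17345*1034.3^2 / (3*19.886*365.25*86400)
Qv = 0.058009 m^3/s


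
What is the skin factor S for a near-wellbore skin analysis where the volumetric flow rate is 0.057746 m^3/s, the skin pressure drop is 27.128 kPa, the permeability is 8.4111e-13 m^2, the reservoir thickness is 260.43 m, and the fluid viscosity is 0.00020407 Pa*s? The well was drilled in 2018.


S = dP_s * 1000 * 2*pi*k*hr / (q*mu)
S = 27.128 * 1000 * 2*pi*8.4111e-13*260.43 / (0.057746*0.00020407)
S = 3.1684


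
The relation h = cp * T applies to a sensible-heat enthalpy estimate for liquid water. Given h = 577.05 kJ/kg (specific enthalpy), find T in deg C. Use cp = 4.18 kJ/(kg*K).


T = h / cp
T = 577.05 / 4.18
T = 138.05 deg C


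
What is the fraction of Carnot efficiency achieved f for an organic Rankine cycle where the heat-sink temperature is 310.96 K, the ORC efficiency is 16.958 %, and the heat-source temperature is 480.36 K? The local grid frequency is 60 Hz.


f = (eta_orc/100) / (1 - Tc/Th)
f = (16.958/100) / (1 - 310.96/480.36)
f = 0.48087


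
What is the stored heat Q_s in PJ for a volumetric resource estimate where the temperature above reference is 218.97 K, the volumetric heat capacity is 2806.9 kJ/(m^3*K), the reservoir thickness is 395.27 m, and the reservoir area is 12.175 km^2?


Step 1: Vr = A*1e6*hr = 12.175*1e6*395.27 = 4.812412e+09 m^3
Step 2: Q_s = Vr*rhoc*dT/1e12 = 4.812412e+09*2806.9*218.97/1e12 = 2957.8 PJ
Q_s = 2957.8 PJ


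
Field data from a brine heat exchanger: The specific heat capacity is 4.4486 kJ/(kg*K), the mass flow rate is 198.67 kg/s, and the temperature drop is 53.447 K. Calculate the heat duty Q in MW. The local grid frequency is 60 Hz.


Q = mdot * cp * dT / 1000
Q = 198.67 * 4.4486 * 53.447 / 1000
Q = 47.237 MW


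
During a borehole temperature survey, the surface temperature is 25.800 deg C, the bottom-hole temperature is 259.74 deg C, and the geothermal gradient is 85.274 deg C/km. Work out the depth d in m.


d = (T_d - T_surf) / grad * 1000
d = (259.74 - 25.800) / 85.274 * 1000
d = 2743.4 m


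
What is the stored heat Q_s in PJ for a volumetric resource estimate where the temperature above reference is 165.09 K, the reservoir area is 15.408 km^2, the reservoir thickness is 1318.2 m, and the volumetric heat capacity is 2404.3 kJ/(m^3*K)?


Step 1: Vr = A*1e6*hr = 15.408*1e6*1318.2 = 2.031083e+10 m^3
Step 2: Q_s = Vr*rhoc*dT/1e12 = 2.031083e+10*2404.3*165.09/1e12 = 8061.9 PJ
Q_s = 8061.9 PJ


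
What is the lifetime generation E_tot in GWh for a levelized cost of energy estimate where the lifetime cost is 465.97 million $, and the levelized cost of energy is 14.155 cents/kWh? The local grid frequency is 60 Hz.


E_tot = C_tot / LCOE * 100
E_tot = 465.97 / 14.155 * 100
E_tot = 3291.9 GWh


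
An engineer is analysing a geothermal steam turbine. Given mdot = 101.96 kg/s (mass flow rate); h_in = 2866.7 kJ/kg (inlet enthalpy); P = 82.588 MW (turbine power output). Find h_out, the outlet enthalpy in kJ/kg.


h_out = h_in - P * 1000 / mdot
h_out = 2866.7 - 82.588 * 1000 / 101.96
h_out = 2056.7 kJ/kg


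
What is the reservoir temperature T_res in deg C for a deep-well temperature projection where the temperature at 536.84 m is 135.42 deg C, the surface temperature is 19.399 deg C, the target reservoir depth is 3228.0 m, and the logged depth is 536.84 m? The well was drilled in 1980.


Step 1: grad = (T_d1 - T_surf)/d1 * 1000 = (135.42 - 19.399)/536.84 * 1000 = 216.1184 deg C/km
Step 2: T_res = T_surf + grad*d2/1000 = 19.399 + 216.1184*3228.0/1000 = 717.03 deg C
T_res = 717.03 deg C


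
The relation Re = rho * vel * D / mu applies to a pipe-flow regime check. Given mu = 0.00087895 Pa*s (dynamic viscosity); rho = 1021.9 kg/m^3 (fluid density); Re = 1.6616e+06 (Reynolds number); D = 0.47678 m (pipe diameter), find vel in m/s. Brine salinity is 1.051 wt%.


vel = Re * mu / (rho * D)
vel = 1.6616e+06 * 0.00087895 / (1021.9 * 0.47678)
vel = 2.9975 m/s


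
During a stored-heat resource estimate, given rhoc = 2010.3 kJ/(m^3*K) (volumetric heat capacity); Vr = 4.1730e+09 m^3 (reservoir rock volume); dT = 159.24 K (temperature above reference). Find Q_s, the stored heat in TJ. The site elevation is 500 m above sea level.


Q_s = Vr * rhoc * dT / 1e12
Q_s = 4.1730e+09 * 2010.3 * 159.24 / 1e12
Q_s = 1335.861 PJ
Convert: 1335.861 PJ * 1000.0 = 1.3359e+06 TJ
Q_s = 1.3359e+06 TJ


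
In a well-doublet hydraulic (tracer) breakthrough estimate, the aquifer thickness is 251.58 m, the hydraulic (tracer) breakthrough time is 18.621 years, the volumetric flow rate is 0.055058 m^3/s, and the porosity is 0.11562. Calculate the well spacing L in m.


L = sqrt(t_bt*365.25*86400*3*Qv / (pi*hr*phi))
L = sqrt(18.621*365.25*86400*3*0.055058 / (pi*251.58*0.11562))
L = 1030.6 m


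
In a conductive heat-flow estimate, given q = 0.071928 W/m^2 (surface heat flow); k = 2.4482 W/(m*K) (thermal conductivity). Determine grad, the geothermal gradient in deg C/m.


grad = q * 1000 / k
grad = 0.071928 * 1000 / 2.4482
grad = 29.37995 deg C/km
Convert: 29.37995 deg C/km * 0.001 = 0.029380 deg C/m
grad = 0.029380 deg C/m


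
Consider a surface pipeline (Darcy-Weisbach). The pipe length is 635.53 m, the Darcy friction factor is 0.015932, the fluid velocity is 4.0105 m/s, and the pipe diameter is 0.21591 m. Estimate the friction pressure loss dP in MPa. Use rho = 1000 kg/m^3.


dP = f * (L/D) * (rho*vel^2/2) / 1000
dP = 0.015932 * (635.53/0.21591) * (1000*4.0105^2/2) / 1000
dP = 377.1383 kPa
Convert: 377.1383 kPa * 0.001 = 0.37714 MPa
dP = 0.37714 MPa


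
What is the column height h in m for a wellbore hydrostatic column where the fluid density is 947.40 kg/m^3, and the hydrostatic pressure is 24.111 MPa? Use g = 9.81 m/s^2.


h = P * 1e6 / (g * rho)
h = 24.111 * 1e6 / (9.81 * 947.40)
h = 2594.3 m


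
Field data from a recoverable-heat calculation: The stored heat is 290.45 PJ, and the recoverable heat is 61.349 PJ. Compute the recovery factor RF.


RF = Q_rec / Q_s
RF = 61.349 / 290.45
RF = 0.21122


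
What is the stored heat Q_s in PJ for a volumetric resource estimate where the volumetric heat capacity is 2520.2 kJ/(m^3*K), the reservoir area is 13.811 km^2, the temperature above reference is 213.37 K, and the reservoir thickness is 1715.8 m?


Step 1: Vr = A*1e6*hr = 13.811*1e6*1715.8 = 2.369691e+10 m^3
Step 2: Q_s = Vr*rhoc*dT/1e12 = 2.369691e+10*2520.2*213.37/1e12 = 12743 PJ
Q_s = 12743 PJ


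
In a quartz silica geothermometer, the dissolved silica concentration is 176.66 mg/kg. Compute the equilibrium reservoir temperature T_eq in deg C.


T_eq = 1309 / (5.19 - log10(SiO2)) - 273.15
T_eq = 1309 / (5.19 - log10(176.66)) - 273.15
T_eq = 171.66 deg C


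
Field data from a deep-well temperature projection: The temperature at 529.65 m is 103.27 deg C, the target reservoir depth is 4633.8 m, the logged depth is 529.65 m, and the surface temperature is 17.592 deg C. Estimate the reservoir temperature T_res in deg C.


Step 1: grad = (T_d1 - T_surf)/d1 * 1000 = (103.27 - 17.592)/529.65 * 1000 = 161.7634 deg C/km
Step 2: T_res = T_surf + grad*d2/1000 = 17.592 + 161.7634*4633.8/1000 = 767.17 deg C
T_res = 767.17 deg C


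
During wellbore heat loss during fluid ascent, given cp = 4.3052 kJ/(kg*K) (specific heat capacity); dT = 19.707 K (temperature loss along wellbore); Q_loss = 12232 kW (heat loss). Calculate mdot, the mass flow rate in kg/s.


mdot = Q_loss / (cp * dT)
mdot = 12232 / (4.3052 * 19.707)
mdot = 144.17 kg/s


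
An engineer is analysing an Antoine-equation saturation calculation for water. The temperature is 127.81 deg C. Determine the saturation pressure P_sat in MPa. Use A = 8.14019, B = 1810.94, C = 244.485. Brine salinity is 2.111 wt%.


P_sat = 10^(A - B/(C + T)) / 760 * 0.101325
P_sat = 10^(8.14019 - 1810.94/(244.485 + 127.81)) / 760 * 0.101325
P_sat = 0.25167 MPa


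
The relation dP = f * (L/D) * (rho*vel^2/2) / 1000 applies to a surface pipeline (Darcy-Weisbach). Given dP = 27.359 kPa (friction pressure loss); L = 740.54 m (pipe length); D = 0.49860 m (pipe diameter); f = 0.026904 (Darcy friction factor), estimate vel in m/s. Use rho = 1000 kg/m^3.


vel = sqrt(dP*1000*2*D / (f*L*rho))
vel = sqrt(27.359*1000*2*0.49860 / (0.026904*740.54*1000))
vel = 1.1702 m/s


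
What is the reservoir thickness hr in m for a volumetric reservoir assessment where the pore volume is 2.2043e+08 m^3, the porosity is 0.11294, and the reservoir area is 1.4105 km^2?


hr = Vp / (A * 1e6 * phi)
hr = 2.2043e+08 / (1.4105 * 1e6 * 0.11294)
hr = 1383.7 m


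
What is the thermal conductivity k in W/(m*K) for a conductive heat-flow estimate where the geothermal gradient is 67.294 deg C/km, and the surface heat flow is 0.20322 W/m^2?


k = q * 1000 / grad
k = 0.20322 * 1000 / 67.294
k = 3.0199 W/(m*K)


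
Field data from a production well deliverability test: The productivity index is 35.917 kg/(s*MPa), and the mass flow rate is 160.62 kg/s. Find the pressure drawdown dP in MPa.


dP = mdot * 1000 / PI
dP = 160.62 * 1000 / 35.917
dP = 4471.977 kPa
Convert: 4471.977 kPa * 0.001 = 4.4720 MPa
dP = 4.4720 MPa


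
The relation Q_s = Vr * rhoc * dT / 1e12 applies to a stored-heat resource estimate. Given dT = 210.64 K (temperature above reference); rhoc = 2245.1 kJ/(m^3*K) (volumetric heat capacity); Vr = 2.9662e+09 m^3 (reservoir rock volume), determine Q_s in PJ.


Q_s = Vr * rhoc * dT / 1e12
Q_s = 2.9662e+09 * 2245.1 * 210.64 / 1e12
Q_s = 1402.7 PJ


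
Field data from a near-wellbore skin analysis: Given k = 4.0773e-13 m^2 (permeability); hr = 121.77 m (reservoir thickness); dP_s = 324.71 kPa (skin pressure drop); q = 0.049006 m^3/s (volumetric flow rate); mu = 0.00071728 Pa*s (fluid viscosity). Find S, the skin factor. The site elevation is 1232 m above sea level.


S = dP_s * 1000 * 2*pi*k*hr / (q*mu)
S = 324.71 * 1000 * 2*pi*4.0773e-13*121.77 / (0.049006*0.00071728)
S = 2.8817


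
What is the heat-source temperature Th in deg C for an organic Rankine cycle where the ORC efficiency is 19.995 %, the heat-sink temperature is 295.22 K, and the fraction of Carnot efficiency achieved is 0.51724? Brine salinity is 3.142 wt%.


Th = Tc / (1 - (eta_orc/100)/f)
Th = 295.22 / (1 - (19.995/100)/0.51724)
Th = 481.2619 K
Convert to deg C: 481.2619 - 273.15 = 208.11 deg C
Th = 208.11 deg C


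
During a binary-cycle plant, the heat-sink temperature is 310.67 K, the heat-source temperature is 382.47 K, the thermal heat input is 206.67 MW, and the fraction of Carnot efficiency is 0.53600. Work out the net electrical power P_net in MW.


Step 1: eta = (1 - Tc/Th)*f = (1 - 310.67/382.47)*0.536 = 0.1006217
Step 2: P_net = eta * Q_in = 0.1006217 * 206.67 = 20.795 MW
P_net = 20.795 MW


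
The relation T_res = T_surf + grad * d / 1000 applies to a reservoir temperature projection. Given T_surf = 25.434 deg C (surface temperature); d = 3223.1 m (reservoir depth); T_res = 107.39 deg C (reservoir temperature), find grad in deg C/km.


grad = (T_res - T_surf) / d * 1000
grad = (107.39 - 25.434) / 3223.1 * 1000
grad = 25.428 deg C/km


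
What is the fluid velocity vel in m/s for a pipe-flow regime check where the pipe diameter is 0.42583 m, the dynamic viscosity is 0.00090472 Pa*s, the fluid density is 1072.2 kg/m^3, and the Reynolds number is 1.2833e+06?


vel = Re * mu / (rho * D)
vel = 1.2833e+06 * 0.00090472 / (1072.2 * 0.42583)
vel = 2.5429 m/s


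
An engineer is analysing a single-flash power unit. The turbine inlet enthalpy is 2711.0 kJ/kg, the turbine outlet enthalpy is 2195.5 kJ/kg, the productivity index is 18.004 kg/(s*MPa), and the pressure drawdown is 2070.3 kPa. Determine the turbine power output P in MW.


Step 1: mdot = PI * dP / 1000 = 18.004 * 2070.3 / 1000 = 37.27368 kg/s
Step 2: P = mdot*(h_in - h_out)/1000 = 37.27368*(2711.0 - 2195.5)/1000 = 19.215 MW
P = 19.215 MW


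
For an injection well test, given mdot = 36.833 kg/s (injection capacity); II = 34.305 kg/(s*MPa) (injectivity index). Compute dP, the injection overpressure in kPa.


dP = mdot * 1000 / II
dP = 36.833 * 1000 / 34.305
dP = 1073.7 kPa


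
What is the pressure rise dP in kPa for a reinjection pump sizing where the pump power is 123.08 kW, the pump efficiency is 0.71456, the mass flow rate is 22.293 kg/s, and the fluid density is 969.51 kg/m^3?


dP = P_pump * rho * eta / mdot
dP = 123.08 * 969.51 * 0.71456 / 22.293
dP = 3824.8 kPa


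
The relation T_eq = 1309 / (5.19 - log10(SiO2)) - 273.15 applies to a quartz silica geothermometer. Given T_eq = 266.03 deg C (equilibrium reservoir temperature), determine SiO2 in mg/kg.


SiO2 = 10^(5.19 - 1309/(T_eq + 273.15))
SiO2 = 10^(5.19 - 1309/(266.03 + 273.15))
SiO2 = 578.41 mg/kg


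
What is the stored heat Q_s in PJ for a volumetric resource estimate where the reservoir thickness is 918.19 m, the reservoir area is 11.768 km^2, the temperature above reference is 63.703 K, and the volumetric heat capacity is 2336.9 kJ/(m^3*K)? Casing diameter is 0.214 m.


Step 1: Vr = A*1e6*hr = 11.768*1e6*918.19 = 1.080526e+10 m^3
Step 2: Q_s = Vr*rhoc*dT/1e12 = 1.080526e+10*2336.9*63.703/1e12 = 1608.6 PJ
Q_s = 1608.6 PJ


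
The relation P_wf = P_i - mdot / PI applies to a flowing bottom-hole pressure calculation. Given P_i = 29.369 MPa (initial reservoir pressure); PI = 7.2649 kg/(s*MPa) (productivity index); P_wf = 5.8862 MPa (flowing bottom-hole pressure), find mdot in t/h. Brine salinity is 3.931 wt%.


mdot = (P_i - P_wf) * PI
mdot = (29.369 - 5.8862) * 7.2649
mdot = 170.6002 kg/s
Convert: 170.6002 kg/s * 3.6 = 614.16 t/h
mdot = 614.16 t/h


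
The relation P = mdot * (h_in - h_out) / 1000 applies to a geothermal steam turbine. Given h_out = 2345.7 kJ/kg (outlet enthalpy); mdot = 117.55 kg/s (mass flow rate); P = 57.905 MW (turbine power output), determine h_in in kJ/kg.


h_in = h_out + P * 1000 / mdot
h_in = 2345.7 + 57.905 * 1000 / 117.55
h_in = 2838.3 kJ/kg


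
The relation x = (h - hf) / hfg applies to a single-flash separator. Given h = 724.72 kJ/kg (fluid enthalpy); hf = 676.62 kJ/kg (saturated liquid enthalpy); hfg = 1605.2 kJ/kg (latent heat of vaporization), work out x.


x = (h - hf) / hfg
x = (724.72 - 676.62) / 1605.2
x = 0.029965


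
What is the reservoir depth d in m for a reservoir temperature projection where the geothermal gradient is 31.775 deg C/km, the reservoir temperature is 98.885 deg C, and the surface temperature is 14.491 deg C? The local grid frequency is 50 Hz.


d = (T_res - T_surf) / grad * 1000
d = (98.885 - 14.491) / 31.775 * 1000
d = 2656.0 m


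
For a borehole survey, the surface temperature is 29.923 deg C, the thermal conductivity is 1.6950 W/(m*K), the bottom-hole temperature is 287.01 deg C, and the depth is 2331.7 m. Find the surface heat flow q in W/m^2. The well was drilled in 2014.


Step 1: grad = (T_d - T_surf)/d * 1000 = (287.01 - 29.923)/2331.7 * 1000 = 110.2573 deg C/km
Step 2: q = k * grad / 1000 = 1.695 * 110.2573 / 1000 = 0.18689 W/m^2
q = 0.18689 W/m^2


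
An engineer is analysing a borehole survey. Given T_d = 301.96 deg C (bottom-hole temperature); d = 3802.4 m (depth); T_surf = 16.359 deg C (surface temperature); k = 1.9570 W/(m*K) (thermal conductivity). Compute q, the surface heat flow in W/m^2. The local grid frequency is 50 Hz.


Step 1: grad = (T_d - T_surf)/d * 1000 = (301.96 - 16.359)/3802.4 * 1000 = 75.11072 deg C/km
Step 2: q = k * grad / 1000 = 1.957 * 75.11072 / 1000 = 0.14699 W/m^2
q = 0.14699 W/m^2


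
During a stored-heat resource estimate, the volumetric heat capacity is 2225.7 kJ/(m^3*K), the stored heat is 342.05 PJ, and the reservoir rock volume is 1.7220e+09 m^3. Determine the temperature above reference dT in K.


dT = Q_s * 1e12 / (Vr * rhoc)
dT = 342.05 * 1e12 / (1.7220e+09 * 2225.7)
dT = 89.246 K


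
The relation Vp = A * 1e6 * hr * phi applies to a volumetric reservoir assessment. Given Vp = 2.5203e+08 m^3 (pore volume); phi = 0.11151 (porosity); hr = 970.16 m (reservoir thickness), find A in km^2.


A = Vp / (1e6 * hr * phi)
A = 2.5203e+08 / (1e6 * 970.16 * 0.11151)
A = 2.3297 km^2


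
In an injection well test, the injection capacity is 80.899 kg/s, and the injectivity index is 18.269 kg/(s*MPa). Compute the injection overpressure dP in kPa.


dP = mdot * 1000 / II
dP = 80.899 * 1000 / 18.269
dP = 4428.2 kPa


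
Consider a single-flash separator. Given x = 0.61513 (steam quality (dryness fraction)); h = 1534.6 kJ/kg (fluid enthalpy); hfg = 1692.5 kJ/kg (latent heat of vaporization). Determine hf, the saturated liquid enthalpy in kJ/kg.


hf = h - x * hfg
hf = 1534.6 - 0.61513 * 1692.5
hf = 493.49 kJ/kg


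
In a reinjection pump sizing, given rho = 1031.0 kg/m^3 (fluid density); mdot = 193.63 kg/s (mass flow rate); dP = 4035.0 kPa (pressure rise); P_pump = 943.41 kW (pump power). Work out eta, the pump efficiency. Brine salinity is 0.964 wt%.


eta = mdot * dP / (rho * P_pump)
eta = 193.63 * 4035.0 / (1031.0 * 943.41)
eta = 0.80326


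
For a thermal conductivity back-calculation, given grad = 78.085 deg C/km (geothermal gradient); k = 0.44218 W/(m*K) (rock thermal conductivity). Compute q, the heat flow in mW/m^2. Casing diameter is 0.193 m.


q = k * grad / 1000
q = 0.44218 * 78.085 / 1000
q = 0.03452763 W/m^2
Convert: 0.03452763 W/m^2 * 1000.0 = 34.528 mW/m^2
q = 34.528 mW/m^2


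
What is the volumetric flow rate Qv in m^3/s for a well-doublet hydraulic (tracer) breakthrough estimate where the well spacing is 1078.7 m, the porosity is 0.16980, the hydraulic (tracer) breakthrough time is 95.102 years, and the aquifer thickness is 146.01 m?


Qv = pi*hr*phi*L^2 / (3*t_bt*365.25*86400)
Qv = pi*146.01*0.16980*1078.7^2 / (3*95.102*365.25*86400)
Qv = 0.010066 m^3/s


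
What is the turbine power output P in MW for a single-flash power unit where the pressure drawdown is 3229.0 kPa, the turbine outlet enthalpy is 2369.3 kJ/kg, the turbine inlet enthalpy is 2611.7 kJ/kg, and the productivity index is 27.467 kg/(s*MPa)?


Step 1: mdot = PI * dP / 1000 = 27.467 * 3229.0 / 1000 = 88.69094 kg/s
Step 2: P = mdot*(h_in - h_out)/1000 = 88.69094*(2611.7 - 2369.3)/1000 = 21.499 MW
P = 21.499 MW


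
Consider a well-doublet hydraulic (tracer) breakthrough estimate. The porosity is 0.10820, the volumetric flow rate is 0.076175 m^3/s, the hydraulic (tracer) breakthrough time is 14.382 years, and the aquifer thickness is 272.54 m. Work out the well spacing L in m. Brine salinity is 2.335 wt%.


L = sqrt(t_bt*365.25*86400*3*Qv / (pi*hr*phi))
L = sqrt(14.382*365.25*86400*3*0.076175 / (pi*272.54*0.10820))
L = 1058.1 m


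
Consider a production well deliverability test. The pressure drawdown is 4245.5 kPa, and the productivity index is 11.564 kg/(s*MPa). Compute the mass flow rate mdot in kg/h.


mdot = PI * dP / 1000
mdot = 11.564 * 4245.5 / 1000
mdot = 49.09496 kg/s
Convert: 49.09496 kg/s * 3600.0 = 1.7674e+05 kg/h
mdot = 1.7674e+05 kg/h


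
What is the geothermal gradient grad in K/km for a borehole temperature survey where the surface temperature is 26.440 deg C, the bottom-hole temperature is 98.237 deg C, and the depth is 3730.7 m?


grad = (T_d - T_surf) / d * 1000
grad = (98.237 - 26.440) / 3730.7 * 1000
grad = 19.24491 deg C/km
Convert: 19.24491 deg C/km * 1.0 = 19.245 K/km
grad = 19.245 K/km


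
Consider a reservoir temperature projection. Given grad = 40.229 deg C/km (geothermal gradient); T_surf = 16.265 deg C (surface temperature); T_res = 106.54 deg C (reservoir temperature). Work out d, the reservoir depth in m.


d = (T_res - T_surf) / grad * 1000
d = (106.54 - 16.265) / 40.229 * 1000
d = 2244.0 m


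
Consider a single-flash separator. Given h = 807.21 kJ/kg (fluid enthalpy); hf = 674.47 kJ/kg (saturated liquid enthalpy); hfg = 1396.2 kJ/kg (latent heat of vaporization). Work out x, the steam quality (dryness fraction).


x = (h - hf) / hfg
x = (807.21 - 674.47) / 1396.2
x = 0.095072


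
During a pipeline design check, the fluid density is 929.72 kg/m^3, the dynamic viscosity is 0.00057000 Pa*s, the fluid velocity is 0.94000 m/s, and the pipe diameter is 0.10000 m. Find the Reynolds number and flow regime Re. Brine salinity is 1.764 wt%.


Step 1: Re = rho*vel*D/mu = 929.72*0.94*0.1/0.00057 = 1.5332e+05
Step 2: Re = 1.5332e+05 > 4000, so flow is turbulent.
Re = 1.5332e+05 (turbulent)


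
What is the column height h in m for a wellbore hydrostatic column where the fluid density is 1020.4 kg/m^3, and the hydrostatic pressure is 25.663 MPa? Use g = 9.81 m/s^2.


h = P * 1e6 / (g * rho)
h = 25.663 * 1e6 / (9.81 * 1020.4)
h = 2563.7 m


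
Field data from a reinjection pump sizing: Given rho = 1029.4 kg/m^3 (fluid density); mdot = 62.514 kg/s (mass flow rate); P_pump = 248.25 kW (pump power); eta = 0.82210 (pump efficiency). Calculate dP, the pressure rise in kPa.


dP = P_pump * rho * eta / mdot
dP = 248.25 * 1029.4 * 0.82210 / 62.514
dP = 3360.6 kPa


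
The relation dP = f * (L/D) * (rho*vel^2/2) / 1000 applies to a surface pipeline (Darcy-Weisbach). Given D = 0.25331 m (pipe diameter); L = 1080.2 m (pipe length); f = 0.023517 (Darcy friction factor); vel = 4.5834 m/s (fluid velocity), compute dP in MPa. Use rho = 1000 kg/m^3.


dP = f * (L/D) * (rho*vel^2/2) / 1000
dP = 0.023517 * (1080.2/0.25331) * (1000*4.5834^2/2) / 1000
dP = 1053.366 kPa
Convert: 1053.366 kPa * 0.001 = 1.0534 MPa
dP = 1.0534 MPa


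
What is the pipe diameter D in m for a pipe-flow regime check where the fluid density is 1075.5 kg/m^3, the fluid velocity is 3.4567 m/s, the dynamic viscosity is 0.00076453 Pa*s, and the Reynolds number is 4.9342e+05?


D = Re * mu / (rho * vel)
D = 4.9342e+05 * 0.00076453 / (1075.5 * 3.4567)
D = 0.10147 m


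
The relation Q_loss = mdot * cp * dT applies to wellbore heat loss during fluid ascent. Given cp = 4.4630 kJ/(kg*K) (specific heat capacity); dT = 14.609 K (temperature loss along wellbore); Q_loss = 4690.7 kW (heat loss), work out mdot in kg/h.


mdot = Q_loss / (cp * dT)
mdot = 4690.7 / (4.4630 * 14.609)
mdot = 71.94329 kg/s
Convert: 71.94329 kg/s * 3600.0 = 2.5900e+05 kg/h
mdot = 2.5900e+05 kg/h


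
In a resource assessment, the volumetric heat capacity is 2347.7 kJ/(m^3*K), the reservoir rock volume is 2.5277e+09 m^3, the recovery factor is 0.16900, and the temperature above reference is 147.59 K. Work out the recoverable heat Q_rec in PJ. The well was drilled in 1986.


Step 1: Q_s = Vr*rhoc*dT/1e12 = 2.5277e+09*2347.7*147.59/1e12 = 875.8406 PJ
Step 2: Q_rec = Q_s * RF = 875.8406 * 0.169 = 148.02 PJ
Q_rec = 148.02 PJ


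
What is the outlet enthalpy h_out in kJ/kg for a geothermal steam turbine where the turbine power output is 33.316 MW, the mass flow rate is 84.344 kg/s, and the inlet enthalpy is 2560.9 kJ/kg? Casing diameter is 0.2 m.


h_out = h_in - P * 1000 / mdot
h_out = 2560.9 - 33.316 * 1000 / 84.344
h_out = 2165.9 kJ/kg


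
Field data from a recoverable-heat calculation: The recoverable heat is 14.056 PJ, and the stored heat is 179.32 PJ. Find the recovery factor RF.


RF = Q_rec / Q_s
RF = 14.056 / 179.32
RF = 0.078385


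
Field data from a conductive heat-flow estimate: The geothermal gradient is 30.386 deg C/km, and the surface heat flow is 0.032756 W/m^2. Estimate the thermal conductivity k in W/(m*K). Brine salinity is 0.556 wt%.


k = q * 1000 / grad
k = 0.032756 * 1000 / 30.386
k = 1.0780 W/(m*K)


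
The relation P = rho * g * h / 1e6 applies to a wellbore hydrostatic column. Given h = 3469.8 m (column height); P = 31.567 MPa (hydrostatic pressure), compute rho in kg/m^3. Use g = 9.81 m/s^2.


rho = P * 1e6 / (g * h)
rho = 31.567 * 1e6 / (9.81 * 3469.8)
rho = 927.38 kg/m^3


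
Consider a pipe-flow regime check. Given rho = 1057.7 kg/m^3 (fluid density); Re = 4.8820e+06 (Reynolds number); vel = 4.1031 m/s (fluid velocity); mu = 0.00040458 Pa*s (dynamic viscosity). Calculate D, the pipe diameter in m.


D = Re * mu / (rho * vel)
D = 4.8820e+06 * 0.00040458 / (1057.7 * 4.1031)
D = 0.45512 m


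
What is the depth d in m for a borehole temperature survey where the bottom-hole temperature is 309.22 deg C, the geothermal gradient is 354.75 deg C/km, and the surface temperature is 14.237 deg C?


d = (T_d - T_surf) / grad * 1000
d = (309.22 - 14.237) / 354.75 * 1000
d = 831.52 m


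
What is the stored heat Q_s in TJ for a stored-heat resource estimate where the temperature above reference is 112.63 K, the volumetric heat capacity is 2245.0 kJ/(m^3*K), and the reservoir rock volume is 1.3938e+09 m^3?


Q_s = Vr * rhoc * dT / 1e12
Q_s = 1.3938e+09 * 2245.0 * 112.63 / 1e12
Q_s = 352.4284 PJ
Convert: 352.4284 PJ * 1000.0 = 3.5243e+05 TJ
Q_s = 3.5243e+05 TJ


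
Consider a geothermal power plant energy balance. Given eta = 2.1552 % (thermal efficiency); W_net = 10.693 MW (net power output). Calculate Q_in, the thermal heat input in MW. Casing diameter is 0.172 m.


Q_in = W_net / (eta / 100)
Q_in = 10.693 / (2.1552 / 100)
Q_in = 496.15 MW


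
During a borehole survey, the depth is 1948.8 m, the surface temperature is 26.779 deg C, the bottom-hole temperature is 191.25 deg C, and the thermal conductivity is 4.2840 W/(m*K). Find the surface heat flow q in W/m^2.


Step 1: grad = (T_d - T_surf)/d * 1000 = (191.25 - 26.779)/1948.8 * 1000 = 84.39604 deg C/km
Step 2: q = k * grad / 1000 = 4.284 * 84.39604 / 1000 = 0.36155 W/m^2
q = 0.36155 W/m^2


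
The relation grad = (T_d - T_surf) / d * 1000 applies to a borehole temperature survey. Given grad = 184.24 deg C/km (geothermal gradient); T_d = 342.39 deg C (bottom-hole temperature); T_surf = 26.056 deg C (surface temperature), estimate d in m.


d = (T_d - T_surf) / grad * 1000
d = (342.39 - 26.056) / 184.24 * 1000
d = 1717.0 m


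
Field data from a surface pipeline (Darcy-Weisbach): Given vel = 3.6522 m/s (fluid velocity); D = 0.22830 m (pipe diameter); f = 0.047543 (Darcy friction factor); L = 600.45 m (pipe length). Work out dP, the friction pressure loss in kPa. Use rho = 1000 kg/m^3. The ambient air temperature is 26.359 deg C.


dP = f * (L/D) * (rho*vel^2/2) / 1000
dP = 0.047543 * (600.45/0.22830) * (1000*3.6522^2/2) / 1000
dP = 833.94 kPa


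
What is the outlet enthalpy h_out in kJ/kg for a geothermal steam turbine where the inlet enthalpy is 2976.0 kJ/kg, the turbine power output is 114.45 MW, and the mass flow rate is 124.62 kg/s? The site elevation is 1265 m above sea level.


h_out = h_in - P * 1000 / mdot
h_out = 2976.0 - 114.45 * 1000 / 124.62
h_out = 2057.6 kJ/kg


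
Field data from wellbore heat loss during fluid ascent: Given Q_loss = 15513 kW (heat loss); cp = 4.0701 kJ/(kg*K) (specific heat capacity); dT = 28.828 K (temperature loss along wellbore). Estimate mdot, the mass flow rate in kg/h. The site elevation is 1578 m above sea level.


mdot = Q_loss / (cp * dT)
mdot = 15513 / (4.0701 * 28.828)
mdot = 132.2136 kg/s
Convert: 132.2136 kg/s * 3600.0 = 4.7597e+05 kg/h
mdot = 4.7597e+05 kg/h


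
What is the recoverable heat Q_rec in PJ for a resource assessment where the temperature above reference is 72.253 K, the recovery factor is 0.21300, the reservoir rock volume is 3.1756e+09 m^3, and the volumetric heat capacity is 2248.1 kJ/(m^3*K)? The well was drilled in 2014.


Step 1: Q_s = Vr*rhoc*dT/1e12 = 3.1756e+09*2248.1*72.253/1e12 = 515.8190 PJ
Step 2: Q_rec = Q_s * RF = 515.8190 * 0.213 = 109.87 PJ
Q_rec = 109.87 PJ


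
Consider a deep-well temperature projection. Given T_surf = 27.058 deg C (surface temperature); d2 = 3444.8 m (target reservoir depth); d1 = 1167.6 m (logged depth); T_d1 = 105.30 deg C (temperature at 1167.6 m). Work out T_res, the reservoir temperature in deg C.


Step 1: grad = (T_d1 - T_surf)/d1 * 1000 = (105.3 - 27.058)/1167.6 * 1000 = 67.01096 deg C/km
Step 2: T_res = T_surf + grad*d2/1000 = 27.058 + 67.01096*3444.8/1000 = 257.90 deg C
T_res = 257.90 deg C


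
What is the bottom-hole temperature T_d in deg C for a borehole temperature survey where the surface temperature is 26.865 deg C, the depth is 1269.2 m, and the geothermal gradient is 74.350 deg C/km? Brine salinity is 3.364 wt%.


T_d = T_surf + grad * d / 1000
T_d = 26.865 + 74.350 * 1269.2 / 1000
T_d = 121.23 deg C
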